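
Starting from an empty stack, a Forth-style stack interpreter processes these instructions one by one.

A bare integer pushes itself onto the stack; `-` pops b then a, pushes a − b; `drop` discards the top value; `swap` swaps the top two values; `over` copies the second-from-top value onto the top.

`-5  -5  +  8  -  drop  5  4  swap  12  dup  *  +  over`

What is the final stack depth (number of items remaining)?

-5    -5
-5    -5 -5
+     -10
8     -10 8
-     -18
drop  (empty)
5     5
4     5 4
swap  4 5
12    4 5 12
dup   4 5 12 12
*     4 5 144
+     4 149
over  4 149 4

3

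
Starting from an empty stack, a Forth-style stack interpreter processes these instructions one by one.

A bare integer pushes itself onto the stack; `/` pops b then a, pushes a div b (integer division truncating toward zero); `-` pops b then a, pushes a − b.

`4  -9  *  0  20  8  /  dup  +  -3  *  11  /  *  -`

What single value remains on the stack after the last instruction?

-36

4    [4]
-9   [4, -9]
*    [-36]
0    [-36, 0]
20   [-36, 0, 20]
8    [-36, 0, 20, 8]
/    [-36, 0, 2]
dup  [-36, 0, 2, 2]
+    [-36, 0, 4]
-3   [-36, 0, 4, -3]
*    [-36, 0, -12]
11   [-36, 0, -12, 11]
/    [-36, 0, -1]
*    [-36, 0]
-    [-36]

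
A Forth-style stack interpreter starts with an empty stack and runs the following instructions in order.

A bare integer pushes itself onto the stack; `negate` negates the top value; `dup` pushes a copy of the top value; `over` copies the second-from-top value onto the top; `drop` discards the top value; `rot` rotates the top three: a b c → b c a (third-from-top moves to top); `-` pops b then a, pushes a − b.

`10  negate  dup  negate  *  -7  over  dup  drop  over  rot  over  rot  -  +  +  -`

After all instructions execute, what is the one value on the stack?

7

10     -> [10]
negate -> [-10]
dup    -> [-10, -10]
negate -> [-10, 10]
*      -> [-100]
-7     -> [-100, -7]
over   -> [-100, -7, -100]
dup    -> [-100, -7, -100, -100]
drop   -> [-100, -7, -100]
over   -> [-100, -7, -100, -7]
rot    -> [-100, -100, -7, -7]
over   -> [-100, -100, -7, -7, -7]
rot    -> [-100, -100, -7, -7, -7]
-      -> [-100, -100, -7, 0]
+      -> [-100, -100, -7]
+      -> [-100, -107]
-      -> [7]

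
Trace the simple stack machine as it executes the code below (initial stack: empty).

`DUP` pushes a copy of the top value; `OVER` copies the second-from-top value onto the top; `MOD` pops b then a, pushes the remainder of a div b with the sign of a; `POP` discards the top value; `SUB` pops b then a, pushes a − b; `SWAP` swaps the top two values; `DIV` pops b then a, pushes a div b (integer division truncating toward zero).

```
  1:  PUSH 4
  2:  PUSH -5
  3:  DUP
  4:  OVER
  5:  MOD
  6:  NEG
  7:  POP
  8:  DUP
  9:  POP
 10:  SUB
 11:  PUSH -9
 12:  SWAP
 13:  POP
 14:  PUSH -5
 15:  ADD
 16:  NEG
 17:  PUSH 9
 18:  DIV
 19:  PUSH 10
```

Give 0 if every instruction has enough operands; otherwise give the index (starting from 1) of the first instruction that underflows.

0

PUSH 4  → 4
PUSH -5 → 4 -5
DUP     → 4 -5 -5
OVER    → 4 -5 -5 -5
MOD     → 4 -5 0
NEG     → 4 -5 0
POP     → 4 -5
DUP     → 4 -5 -5
POP     → 4 -5
SUB     → 9
PUSH -9 → 9 -9
SWAP    → -9 9
POP     → -9
PUSH -5 → -9 -5
ADD     → -14
NEG     → 14
PUSH 9  → 14 9
DIV     → 1
PUSH 10 → 1 10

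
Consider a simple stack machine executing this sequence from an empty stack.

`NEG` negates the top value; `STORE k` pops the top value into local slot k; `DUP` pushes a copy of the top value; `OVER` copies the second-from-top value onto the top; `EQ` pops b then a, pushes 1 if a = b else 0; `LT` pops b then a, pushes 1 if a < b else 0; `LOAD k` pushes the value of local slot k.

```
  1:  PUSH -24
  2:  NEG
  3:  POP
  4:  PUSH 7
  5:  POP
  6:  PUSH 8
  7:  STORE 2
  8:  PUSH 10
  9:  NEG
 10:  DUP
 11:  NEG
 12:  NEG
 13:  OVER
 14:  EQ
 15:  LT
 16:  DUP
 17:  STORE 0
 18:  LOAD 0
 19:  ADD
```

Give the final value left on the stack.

2

PUSH -24 -> -24
NEG      -> 24
POP      -> (empty)
PUSH 7   -> 7
POP      -> (empty)
PUSH 8   -> 8
STORE 2  -> (empty)
PUSH 10  -> 10
NEG      -> -10
DUP      -> -10 -10
NEG      -> -10 10
NEG      -> -10 -10
OVER     -> -10 -10 -10
EQ       -> -10 1
LT       -> 1
DUP      -> 1 1
STORE 0  -> 1
LOAD 0   -> 1 1
ADD      -> 2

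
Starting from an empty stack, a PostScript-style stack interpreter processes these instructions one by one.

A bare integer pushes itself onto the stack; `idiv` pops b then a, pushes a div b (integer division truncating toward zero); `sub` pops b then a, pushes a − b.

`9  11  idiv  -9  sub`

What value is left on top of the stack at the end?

9

9    -> [9]
11   -> [9, 11]
idiv -> [0]
-9   -> [0, -9]
sub  -> [9]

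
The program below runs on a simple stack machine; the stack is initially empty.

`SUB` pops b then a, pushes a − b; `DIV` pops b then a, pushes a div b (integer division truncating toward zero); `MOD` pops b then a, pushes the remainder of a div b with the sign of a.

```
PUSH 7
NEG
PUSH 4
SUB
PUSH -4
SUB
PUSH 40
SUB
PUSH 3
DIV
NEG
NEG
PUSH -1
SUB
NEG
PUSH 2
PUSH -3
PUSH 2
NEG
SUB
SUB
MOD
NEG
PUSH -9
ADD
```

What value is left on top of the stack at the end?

-11

PUSH 7  -> 7
NEG     -> -7
PUSH 4  -> -7 4
SUB     -> -11
PUSH -4 -> -11 -4
SUB     -> -7
PUSH 40 -> -7 40
SUB     -> -47
PUSH 3  -> -47 3
DIV     -> -15
NEG     -> 15
NEG     -> -15
PUSH -1 -> -15 -1
SUB     -> -14
NEG     -> 14
PUSH 2  -> 14 2
PUSH -3 -> 14 2 -3
PUSH 2  -> 14 2 -3 2
NEG     -> 14 2 -3 -2
SUB     -> 14 2 -1
SUB     -> 14 3
MOD     -> 2
NEG     -> -2
PUSH -9 -> -2 -9
ADD     -> -11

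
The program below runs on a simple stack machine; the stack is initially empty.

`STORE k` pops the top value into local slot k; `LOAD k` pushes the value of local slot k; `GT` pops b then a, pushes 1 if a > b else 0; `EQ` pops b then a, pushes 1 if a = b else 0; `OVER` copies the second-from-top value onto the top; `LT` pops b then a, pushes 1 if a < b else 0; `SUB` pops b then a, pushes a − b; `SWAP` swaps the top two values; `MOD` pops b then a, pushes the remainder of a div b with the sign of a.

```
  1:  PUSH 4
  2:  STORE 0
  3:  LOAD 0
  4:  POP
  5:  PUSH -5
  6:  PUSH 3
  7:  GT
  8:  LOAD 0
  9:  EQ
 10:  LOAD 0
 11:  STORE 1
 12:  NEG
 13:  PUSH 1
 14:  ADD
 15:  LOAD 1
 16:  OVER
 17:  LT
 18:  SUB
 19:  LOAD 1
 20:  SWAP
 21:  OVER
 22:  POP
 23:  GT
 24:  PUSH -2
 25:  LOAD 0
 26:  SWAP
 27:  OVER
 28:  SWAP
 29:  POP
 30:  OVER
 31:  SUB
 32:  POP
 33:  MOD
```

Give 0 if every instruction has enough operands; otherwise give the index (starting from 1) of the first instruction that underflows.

0

PUSH 4  : 4
STORE 0 : (empty)
LOAD 0  : 4
POP     : (empty)
PUSH -5 : -5
PUSH 3  : -5 3
GT      : 0
LOAD 0  : 0 4
EQ      : 0
LOAD 0  : 0 4
STORE 1 : 0
NEG     : 0
PUSH 1  : 0 1
ADD     : 1
LOAD 1  : 1 4
OVER    : 1 4 1
LT      : 1 0
SUB     : 1
LOAD 1  : 1 4
SWAP    : 4 1
OVER    : 4 1 4
POP     : 4 1
GT      : 1
PUSH -2 : 1 -2
LOAD 0  : 1 -2 4
SWAP    : 1 4 -2
OVER    : 1 4 -2 4
SWAP    : 1 4 4 -2
POP     : 1 4 4
OVER    : 1 4 4 4
SUB     : 1 4 0
POP     : 1 4
MOD     : 1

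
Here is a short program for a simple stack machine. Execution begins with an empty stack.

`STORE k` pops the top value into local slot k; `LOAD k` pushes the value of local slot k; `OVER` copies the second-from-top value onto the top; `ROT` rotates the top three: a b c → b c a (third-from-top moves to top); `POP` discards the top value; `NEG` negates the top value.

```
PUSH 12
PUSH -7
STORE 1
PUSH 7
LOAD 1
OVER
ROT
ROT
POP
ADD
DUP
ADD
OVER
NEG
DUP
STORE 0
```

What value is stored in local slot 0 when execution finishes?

-12

PUSH 12 : 12
PUSH -7 : 12 -7
STORE 1 : 12
PUSH 7  : 12 7
LOAD 1  : 12 7 -7
OVER    : 12 7 -7 7
ROT     : 12 -7 7 7
ROT     : 12 7 7 -7
POP     : 12 7 7
ADD     : 12 14
DUP     : 12 14 14
ADD     : 12 28
OVER    : 12 28 12
NEG     : 12 28 -12
DUP     : 12 28 -12 -12
STORE 0 : 12 28 -12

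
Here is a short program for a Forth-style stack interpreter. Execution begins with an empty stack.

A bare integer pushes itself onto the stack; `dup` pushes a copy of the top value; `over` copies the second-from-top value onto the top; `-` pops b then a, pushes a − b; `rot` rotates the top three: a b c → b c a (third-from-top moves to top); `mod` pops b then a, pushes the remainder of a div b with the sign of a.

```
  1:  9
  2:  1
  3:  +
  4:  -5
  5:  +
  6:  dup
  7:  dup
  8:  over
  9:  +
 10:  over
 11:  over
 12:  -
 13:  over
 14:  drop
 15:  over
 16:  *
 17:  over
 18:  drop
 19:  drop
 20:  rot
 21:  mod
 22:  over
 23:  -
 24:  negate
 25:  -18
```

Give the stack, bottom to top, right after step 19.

9     [9]
1     [9, 1]
+     [10]
-5    [10, -5]
+     [5]
dup   [5, 5]
dup   [5, 5, 5]
over  [5, 5, 5, 5]
+     [5, 5, 10]
over  [5, 5, 10, 5]
over  [5, 5, 10, 5, 10]
-     [5, 5, 10, -5]
over  [5, 5, 10, -5, 10]
drop  [5, 5, 10, -5]
over  [5, 5, 10, -5, 10]
*     [5, 5, 10, -50]
over  [5, 5, 10, -50, 10]
drop  [5, 5, 10, -50]
drop  [5, 5, 10]

[5, 5, 10]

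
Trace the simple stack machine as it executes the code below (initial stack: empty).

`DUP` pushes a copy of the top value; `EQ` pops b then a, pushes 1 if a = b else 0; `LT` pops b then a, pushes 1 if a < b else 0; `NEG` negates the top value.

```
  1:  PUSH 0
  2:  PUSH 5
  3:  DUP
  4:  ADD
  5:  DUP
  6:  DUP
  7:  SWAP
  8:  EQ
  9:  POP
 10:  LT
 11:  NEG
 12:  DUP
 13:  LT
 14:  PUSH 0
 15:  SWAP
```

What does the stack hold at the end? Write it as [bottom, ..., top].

[0, 0]

PUSH 0 → [0]
PUSH 5 → [0, 5]
DUP    → [0, 5, 5]
ADD    → [0, 10]
DUP    → [0, 10, 10]
DUP    → [0, 10, 10, 10]
SWAP   → [0, 10, 10, 10]
EQ     → [0, 10, 1]
POP    → [0, 10]
LT     → [1]
NEG    → [-1]
DUP    → [-1, -1]
LT     → [0]
PUSH 0 → [0, 0]
SWAP   → [0, 0]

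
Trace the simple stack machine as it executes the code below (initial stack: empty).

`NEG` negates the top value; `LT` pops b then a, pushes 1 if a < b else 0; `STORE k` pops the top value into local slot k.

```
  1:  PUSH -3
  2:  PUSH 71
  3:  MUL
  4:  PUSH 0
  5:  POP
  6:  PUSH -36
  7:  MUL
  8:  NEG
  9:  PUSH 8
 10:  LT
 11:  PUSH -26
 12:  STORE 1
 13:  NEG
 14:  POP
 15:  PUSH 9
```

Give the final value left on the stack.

9

PUSH -3   -3
PUSH 71   -3 71
MUL       -213
PUSH 0    -213 0
POP       -213
PUSH -36  -213 -36
MUL       7668
NEG       -7668
PUSH 8    -7668 8
LT        1
PUSH -26  1 -26
STORE 1   1
NEG       -1
POP       (empty)
PUSH 9    9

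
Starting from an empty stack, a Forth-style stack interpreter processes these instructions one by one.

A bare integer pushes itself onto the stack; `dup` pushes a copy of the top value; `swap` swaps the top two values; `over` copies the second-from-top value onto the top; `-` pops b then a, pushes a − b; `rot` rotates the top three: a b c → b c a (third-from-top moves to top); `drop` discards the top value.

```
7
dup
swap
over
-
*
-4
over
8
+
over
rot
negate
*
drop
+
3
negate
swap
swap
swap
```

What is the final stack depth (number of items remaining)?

2

7      → 7
dup    → 7 7
swap   → 7 7
over   → 7 7 7
-      → 7 0
*      → 0
-4     → 0 -4
over   → 0 -4 0
8      → 0 -4 0 8
+      → 0 -4 8
over   → 0 -4 8 -4
rot    → 0 8 -4 -4
negate → 0 8 -4 4
*      → 0 8 -16
drop   → 0 8
+      → 8
3      → 8 3
negate → 8 -3
swap   → -3 8
swap   → 8 -3
swap   → -3 8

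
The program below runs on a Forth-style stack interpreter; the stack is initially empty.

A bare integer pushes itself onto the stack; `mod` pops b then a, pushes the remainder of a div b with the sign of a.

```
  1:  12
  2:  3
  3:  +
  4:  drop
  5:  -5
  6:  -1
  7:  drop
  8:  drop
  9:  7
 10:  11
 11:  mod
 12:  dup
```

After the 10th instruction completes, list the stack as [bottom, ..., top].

12    12
3     12 3
+     15
drop  (empty)
-5    -5
-1    -5 -1
drop  -5
drop  (empty)
7     7
11    7 11

[7, 11]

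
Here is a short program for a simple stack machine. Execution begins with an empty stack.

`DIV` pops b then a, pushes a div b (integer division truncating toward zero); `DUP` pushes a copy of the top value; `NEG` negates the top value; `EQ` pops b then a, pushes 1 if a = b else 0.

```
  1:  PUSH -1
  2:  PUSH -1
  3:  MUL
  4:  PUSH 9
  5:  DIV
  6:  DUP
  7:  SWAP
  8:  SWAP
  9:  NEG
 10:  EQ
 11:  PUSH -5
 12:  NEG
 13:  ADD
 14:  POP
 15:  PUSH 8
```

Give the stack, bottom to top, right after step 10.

PUSH -1  [-1]
PUSH -1  [-1, -1]
MUL      [1]
PUSH 9   [1, 9]
DIV      [0]
DUP      [0, 0]
SWAP     [0, 0]
SWAP     [0, 0]
NEG      [0, 0]
EQ       [1]

[1]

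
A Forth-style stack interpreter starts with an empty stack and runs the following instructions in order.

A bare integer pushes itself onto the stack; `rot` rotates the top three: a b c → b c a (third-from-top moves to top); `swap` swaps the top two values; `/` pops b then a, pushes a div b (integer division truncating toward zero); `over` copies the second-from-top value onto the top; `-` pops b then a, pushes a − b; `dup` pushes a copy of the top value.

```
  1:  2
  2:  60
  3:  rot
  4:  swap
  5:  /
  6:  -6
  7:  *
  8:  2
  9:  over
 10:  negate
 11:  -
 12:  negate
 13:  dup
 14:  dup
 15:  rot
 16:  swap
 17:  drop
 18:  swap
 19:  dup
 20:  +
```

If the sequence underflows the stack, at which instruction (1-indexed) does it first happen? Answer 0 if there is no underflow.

2  -> [2]
60 -> [2, 60]
rot  — needs 3 operands, stack has 2 → underflow

3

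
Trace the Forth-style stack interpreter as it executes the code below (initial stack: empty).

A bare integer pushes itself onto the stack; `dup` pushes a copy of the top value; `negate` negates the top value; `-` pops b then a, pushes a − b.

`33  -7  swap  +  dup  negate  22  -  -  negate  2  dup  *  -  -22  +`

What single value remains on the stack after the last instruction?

-100

33      33
-7      33 -7
swap    -7 33
+       26
dup     26 26
negate  26 -26
22      26 -26 22
-       26 -48
-       74
negate  -74
2       -74 2
dup     -74 2 2
*       -74 4
-       -78
-22     -78 -22
+       -100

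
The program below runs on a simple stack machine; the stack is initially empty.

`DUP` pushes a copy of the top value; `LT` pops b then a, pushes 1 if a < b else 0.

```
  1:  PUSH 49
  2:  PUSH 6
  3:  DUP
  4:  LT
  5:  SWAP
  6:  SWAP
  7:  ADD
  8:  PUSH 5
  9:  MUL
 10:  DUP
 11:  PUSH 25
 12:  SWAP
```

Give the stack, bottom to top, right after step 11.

PUSH 49 → 49
PUSH 6  → 49 6
DUP     → 49 6 6
LT      → 49 0
SWAP    → 0 49
SWAP    → 49 0
ADD     → 49
PUSH 5  → 49 5
MUL     → 245
DUP     → 245 245
PUSH 25 → 245 245 25

[245, 245, 25]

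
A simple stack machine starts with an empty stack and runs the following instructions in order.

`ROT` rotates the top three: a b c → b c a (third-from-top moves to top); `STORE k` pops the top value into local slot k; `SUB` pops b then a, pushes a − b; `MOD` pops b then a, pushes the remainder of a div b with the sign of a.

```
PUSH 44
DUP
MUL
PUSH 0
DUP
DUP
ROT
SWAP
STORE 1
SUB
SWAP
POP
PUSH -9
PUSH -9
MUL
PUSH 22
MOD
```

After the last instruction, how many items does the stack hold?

2

PUSH 44  44
DUP      44 44
MUL      1936
PUSH 0   1936 0
DUP      1936 0 0
DUP      1936 0 0 0
ROT      1936 0 0 0
SWAP     1936 0 0 0
STORE 1  1936 0 0
SUB      1936 0
SWAP     0 1936
POP      0
PUSH -9  0 -9
PUSH -9  0 -9 -9
MUL      0 81
PUSH 22  0 81 22
MOD      0 15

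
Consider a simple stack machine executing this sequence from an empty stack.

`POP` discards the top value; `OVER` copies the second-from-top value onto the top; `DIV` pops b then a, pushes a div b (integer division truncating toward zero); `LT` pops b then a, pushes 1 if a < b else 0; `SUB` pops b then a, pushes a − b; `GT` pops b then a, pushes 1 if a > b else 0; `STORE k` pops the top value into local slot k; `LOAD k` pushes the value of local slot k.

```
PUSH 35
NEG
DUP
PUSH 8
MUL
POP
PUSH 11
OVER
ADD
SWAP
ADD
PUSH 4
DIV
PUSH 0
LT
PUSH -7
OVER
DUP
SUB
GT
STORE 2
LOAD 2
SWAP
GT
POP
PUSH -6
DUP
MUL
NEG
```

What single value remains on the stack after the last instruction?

-36

PUSH 35 → 35
NEG     → -35
DUP     → -35 -35
PUSH 8  → -35 -35 8
MUL     → -35 -280
POP     → -35
PUSH 11 → -35 11
OVER    → -35 11 -35
ADD     → -35 -24
SWAP    → -24 -35
ADD     → -59
PUSH 4  → -59 4
DIV     → -14
PUSH 0  → -14 0
LT      → 1
PUSH -7 → 1 -7
OVER    → 1 -7 1
DUP     → 1 -7 1 1
SUB     → 1 -7 0
GT      → 1 0
STORE 2 → 1
LOAD 2  → 1 0
SWAP    → 0 1
GT      → 0
POP     → (empty)
PUSH -6 → -6
DUP     → -6 -6
MUL     → 36
NEG     → -36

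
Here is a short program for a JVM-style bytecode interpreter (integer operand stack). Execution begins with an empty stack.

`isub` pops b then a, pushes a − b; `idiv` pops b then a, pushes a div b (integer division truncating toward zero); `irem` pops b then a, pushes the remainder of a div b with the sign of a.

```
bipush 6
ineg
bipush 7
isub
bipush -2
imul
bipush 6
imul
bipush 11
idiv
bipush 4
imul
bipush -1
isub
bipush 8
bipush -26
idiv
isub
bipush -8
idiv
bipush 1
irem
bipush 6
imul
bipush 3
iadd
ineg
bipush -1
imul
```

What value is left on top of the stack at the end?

3

bipush 6   : [6]
ineg       : [-6]
bipush 7   : [-6, 7]
isub       : [-13]
bipush -2  : [-13, -2]
imul       : [26]
bipush 6   : [26, 6]
imul       : [156]
bipush 11  : [156, 11]
idiv       : [14]
bipush 4   : [14, 4]
imul       : [56]
bipush -1  : [56, -1]
isub       : [57]
bipush 8   : [57, 8]
bipush -26 : [57, 8, -26]
idiv       : [57, 0]
isub       : [57]
bipush -8  : [57, -8]
idiv       : [-7]
bipush 1   : [-7, 1]
irem       : [0]
bipush 6   : [0, 6]
imul       : [0]
bipush 3   : [0, 3]
iadd       : [3]
ineg       : [-3]
bipush -1  : [-3, -1]
imul       : [3]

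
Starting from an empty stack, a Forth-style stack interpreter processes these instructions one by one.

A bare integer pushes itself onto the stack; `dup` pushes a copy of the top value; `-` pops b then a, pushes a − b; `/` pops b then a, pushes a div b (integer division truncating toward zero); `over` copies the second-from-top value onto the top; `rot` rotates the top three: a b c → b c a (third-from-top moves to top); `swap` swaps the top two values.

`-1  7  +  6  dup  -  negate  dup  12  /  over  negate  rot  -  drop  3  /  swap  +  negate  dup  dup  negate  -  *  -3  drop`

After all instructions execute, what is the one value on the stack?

72

-1     : -1
7      : -1 7
+      : 6
6      : 6 6
dup    : 6 6 6
-      : 6 0
negate : 6 0
dup    : 6 0 0
12     : 6 0 0 12
/      : 6 0 0
over   : 6 0 0 0
negate : 6 0 0 0
rot    : 6 0 0 0
-      : 6 0 0
drop   : 6 0
3      : 6 0 3
/      : 6 0
swap   : 0 6
+      : 6
negate : -6
dup    : -6 -6
dup    : -6 -6 -6
negate : -6 -6 6
-      : -6 -12
*      : 72
-3     : 72 -3
drop   : 72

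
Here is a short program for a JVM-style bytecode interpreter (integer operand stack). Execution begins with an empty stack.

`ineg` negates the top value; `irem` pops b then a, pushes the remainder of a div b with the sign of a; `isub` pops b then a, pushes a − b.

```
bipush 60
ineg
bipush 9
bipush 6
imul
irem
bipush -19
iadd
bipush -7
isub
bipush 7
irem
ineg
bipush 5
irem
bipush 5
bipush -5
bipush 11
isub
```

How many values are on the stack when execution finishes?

bipush 60   [60]
ineg        [-60]
bipush 9    [-60, 9]
bipush 6    [-60, 9, 6]
imul        [-60, 54]
irem        [-6]
bipush -19  [-6, -19]
iadd        [-25]
bipush -7   [-25, -7]
isub        [-18]
bipush 7    [-18, 7]
irem        [-4]
ineg        [4]
bipush 5    [4, 5]
irem        [4]
bipush 5    [4, 5]
bipush -5   [4, 5, -5]
bipush 11   [4, 5, -5, 11]
isub        [4, 5, -16]

3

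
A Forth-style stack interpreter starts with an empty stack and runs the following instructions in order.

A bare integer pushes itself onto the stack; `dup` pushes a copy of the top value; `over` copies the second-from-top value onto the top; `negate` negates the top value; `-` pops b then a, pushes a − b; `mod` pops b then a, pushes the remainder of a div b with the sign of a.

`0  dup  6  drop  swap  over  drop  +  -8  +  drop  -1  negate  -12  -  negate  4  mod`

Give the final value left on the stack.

0      -> 0
dup    -> 0 0
6      -> 0 0 6
drop   -> 0 0
swap   -> 0 0
over   -> 0 0 0
drop   -> 0 0
+      -> 0
-8     -> 0 -8
+      -> -8
drop   -> (empty)
-1     -> -1
negate -> 1
-12    -> 1 -12
-      -> 13
negate -> -13
4      -> -13 4
mod    -> -1

-1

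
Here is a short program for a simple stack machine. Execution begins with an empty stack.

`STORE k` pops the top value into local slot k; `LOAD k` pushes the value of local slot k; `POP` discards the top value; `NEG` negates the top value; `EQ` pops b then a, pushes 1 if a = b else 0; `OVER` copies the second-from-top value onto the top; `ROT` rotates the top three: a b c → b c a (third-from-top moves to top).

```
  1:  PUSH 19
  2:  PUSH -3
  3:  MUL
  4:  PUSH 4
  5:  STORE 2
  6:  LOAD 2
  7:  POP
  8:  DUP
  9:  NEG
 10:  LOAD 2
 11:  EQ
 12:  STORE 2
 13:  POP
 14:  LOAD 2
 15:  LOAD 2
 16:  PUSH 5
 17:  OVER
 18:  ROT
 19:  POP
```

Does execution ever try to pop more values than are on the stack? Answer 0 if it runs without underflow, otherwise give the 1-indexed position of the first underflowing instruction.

0

PUSH 19 -> [19]
PUSH -3 -> [19, -3]
MUL     -> [-57]
PUSH 4  -> [-57, 4]
STORE 2 -> [-57]
LOAD 2  -> [-57, 4]
POP     -> [-57]
DUP     -> [-57, -57]
NEG     -> [-57, 57]
LOAD 2  -> [-57, 57, 4]
EQ      -> [-57, 0]
STORE 2 -> [-57]
POP     -> []
LOAD 2  -> [0]
LOAD 2  -> [0, 0]
PUSH 5  -> [0, 0, 5]
OVER    -> [0, 0, 5, 0]
ROT     -> [0, 5, 0, 0]
POP     -> [0, 5, 0]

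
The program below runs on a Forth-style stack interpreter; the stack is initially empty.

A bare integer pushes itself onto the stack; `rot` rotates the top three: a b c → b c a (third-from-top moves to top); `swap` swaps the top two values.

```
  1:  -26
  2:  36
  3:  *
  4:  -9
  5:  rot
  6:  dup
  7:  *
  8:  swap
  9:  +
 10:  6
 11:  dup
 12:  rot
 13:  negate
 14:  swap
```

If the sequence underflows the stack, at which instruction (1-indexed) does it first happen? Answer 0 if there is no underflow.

-26 -> [-26]
36  -> [-26, 36]
*   -> [-936]
-9  -> [-936, -9]
rot  — needs 3 operands, stack has 2 → underflow

5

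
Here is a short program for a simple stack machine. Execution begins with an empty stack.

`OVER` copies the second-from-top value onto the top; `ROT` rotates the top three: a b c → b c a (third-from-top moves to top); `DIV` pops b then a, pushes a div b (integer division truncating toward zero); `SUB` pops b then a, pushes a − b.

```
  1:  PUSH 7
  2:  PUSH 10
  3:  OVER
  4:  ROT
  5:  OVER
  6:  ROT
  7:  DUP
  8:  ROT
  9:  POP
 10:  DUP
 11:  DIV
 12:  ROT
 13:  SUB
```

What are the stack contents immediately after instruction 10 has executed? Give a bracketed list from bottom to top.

[10, 7, 7, 7, 7]

PUSH 7  : [7]
PUSH 10 : [7, 10]
OVER    : [7, 10, 7]
ROT     : [10, 7, 7]
OVER    : [10, 7, 7, 7]
ROT     : [10, 7, 7, 7]
DUP     : [10, 7, 7, 7, 7]
ROT     : [10, 7, 7, 7, 7]
POP     : [10, 7, 7, 7]
DUP     : [10, 7, 7, 7, 7]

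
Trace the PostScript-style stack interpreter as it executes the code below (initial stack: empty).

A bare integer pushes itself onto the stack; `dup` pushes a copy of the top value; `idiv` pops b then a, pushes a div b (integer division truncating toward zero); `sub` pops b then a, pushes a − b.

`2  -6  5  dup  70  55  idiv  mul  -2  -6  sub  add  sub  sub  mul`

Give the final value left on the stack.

2    → [2]
-6   → [2, -6]
5    → [2, -6, 5]
dup  → [2, -6, 5, 5]
70   → [2, -6, 5, 5, 70]
55   → [2, -6, 5, 5, 70, 55]
idiv → [2, -6, 5, 5, 1]
mul  → [2, -6, 5, 5]
-2   → [2, -6, 5, 5, -2]
-6   → [2, -6, 5, 5, -2, -6]
sub  → [2, -6, 5, 5, 4]
add  → [2, -6, 5, 9]
sub  → [2, -6, -4]
sub  → [2, -2]
mul  → [-4]

-4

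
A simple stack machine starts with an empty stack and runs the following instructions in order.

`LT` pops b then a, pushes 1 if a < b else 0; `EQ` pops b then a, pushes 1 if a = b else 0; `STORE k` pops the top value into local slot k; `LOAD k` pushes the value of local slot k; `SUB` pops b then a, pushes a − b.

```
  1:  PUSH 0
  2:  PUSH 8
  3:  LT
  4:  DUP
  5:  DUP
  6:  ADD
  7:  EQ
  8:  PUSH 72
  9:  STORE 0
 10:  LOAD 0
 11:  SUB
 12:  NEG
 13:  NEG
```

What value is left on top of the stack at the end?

-72

PUSH 0  : 0
PUSH 8  : 0 8
LT      : 1
DUP     : 1 1
DUP     : 1 1 1
ADD     : 1 2
EQ      : 0
PUSH 72 : 0 72
STORE 0 : 0
LOAD 0  : 0 72
SUB     : -72
NEG     : 72
NEG     : -72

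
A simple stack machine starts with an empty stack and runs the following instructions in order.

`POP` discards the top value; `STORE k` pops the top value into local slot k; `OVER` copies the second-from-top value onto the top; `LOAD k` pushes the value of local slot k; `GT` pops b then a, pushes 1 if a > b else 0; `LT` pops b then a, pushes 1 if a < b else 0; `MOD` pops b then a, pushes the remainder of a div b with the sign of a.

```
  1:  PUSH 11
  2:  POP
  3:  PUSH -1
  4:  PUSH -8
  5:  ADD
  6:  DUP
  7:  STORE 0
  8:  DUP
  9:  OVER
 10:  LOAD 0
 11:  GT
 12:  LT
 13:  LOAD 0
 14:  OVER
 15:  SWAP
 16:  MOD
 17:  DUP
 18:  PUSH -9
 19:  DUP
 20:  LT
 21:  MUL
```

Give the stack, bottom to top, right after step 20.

[-9, 1, 1, 1, 0]

PUSH 11 → [11]
POP     → []
PUSH -1 → [-1]
PUSH -8 → [-1, -8]
ADD     → [-9]
DUP     → [-9, -9]
STORE 0 → [-9]
DUP     → [-9, -9]
OVER    → [-9, -9, -9]
LOAD 0  → [-9, -9, -9, -9]
GT      → [-9, -9, 0]
LT      → [-9, 1]
LOAD 0  → [-9, 1, -9]
OVER    → [-9, 1, -9, 1]
SWAP    → [-9, 1, 1, -9]
MOD     → [-9, 1, 1]
DUP     → [-9, 1, 1, 1]
PUSH -9 → [-9, 1, 1, 1, -9]
DUP     → [-9, 1, 1, 1, -9, -9]
LT      → [-9, 1, 1, 1, 0]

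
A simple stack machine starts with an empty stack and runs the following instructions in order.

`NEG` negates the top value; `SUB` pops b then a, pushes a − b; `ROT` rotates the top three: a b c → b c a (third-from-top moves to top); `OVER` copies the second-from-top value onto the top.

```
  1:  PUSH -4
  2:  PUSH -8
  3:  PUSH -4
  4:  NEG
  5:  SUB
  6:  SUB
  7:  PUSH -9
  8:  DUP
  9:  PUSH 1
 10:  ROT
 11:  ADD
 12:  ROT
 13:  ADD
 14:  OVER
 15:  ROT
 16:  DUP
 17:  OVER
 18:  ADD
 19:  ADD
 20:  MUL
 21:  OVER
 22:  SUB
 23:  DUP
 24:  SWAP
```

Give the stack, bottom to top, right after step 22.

[0, 243]

PUSH -4 : [-4]
PUSH -8 : [-4, -8]
PUSH -4 : [-4, -8, -4]
NEG     : [-4, -8, 4]
SUB     : [-4, -12]
SUB     : [8]
PUSH -9 : [8, -9]
DUP     : [8, -9, -9]
PUSH 1  : [8, -9, -9, 1]
ROT     : [8, -9, 1, -9]
ADD     : [8, -9, -8]
ROT     : [-9, -8, 8]
ADD     : [-9, 0]
OVER    : [-9, 0, -9]
ROT     : [0, -9, -9]
DUP     : [0, -9, -9, -9]
OVER    : [0, -9, -9, -9, -9]
ADD     : [0, -9, -9, -18]
ADD     : [0, -9, -27]
MUL     : [0, 243]
OVER    : [0, 243, 0]
SUB     : [0, 243]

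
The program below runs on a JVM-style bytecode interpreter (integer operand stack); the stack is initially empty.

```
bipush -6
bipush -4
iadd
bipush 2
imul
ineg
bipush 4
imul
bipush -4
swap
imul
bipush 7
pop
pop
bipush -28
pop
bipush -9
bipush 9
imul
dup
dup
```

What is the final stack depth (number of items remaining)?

bipush -6  → [-6]
bipush -4  → [-6, -4]
iadd       → [-10]
bipush 2   → [-10, 2]
imul       → [-20]
ineg       → [20]
bipush 4   → [20, 4]
imul       → [80]
bipush -4  → [80, -4]
swap       → [-4, 80]
imul       → [-320]
bipush 7   → [-320, 7]
pop        → [-320]
pop        → []
bipush -28 → [-28]
pop        → []
bipush -9  → [-9]
bipush 9   → [-9, 9]
imul       → [-81]
dup        → [-81, -81]
dup        → [-81, -81, -81]

3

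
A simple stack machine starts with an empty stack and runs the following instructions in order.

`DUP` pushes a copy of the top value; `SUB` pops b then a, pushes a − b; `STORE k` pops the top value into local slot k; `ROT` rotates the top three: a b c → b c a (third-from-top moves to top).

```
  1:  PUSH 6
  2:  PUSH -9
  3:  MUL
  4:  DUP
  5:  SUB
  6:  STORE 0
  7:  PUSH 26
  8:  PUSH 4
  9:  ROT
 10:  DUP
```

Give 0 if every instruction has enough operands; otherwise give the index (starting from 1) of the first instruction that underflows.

9

PUSH 6  -> [6]
PUSH -9 -> [6, -9]
MUL     -> [-54]
DUP     -> [-54, -54]
SUB     -> [0]
STORE 0 -> []
PUSH 26 -> [26]
PUSH 4  -> [26, 4]
ROT  — needs 3 operands, stack has 2 → underflow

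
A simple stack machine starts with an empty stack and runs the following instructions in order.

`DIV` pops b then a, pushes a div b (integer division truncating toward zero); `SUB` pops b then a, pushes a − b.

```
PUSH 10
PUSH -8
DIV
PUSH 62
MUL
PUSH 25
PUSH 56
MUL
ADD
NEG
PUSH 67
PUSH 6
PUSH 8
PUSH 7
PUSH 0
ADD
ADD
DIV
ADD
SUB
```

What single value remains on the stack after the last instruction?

PUSH 10 -> 10
PUSH -8 -> 10 -8
DIV     -> -1
PUSH 62 -> -1 62
MUL     -> -62
PUSH 25 -> -62 25
PUSH 56 -> -62 25 56
MUL     -> -62 1400
ADD     -> 1338
NEG     -> -1338
PUSH 67 -> -1338 67
PUSH 6  -> -1338 67 6
PUSH 8  -> -1338 67 6 8
PUSH 7  -> -1338 67 6 8 7
PUSH 0  -> -1338 67 6 8 7 0
ADD     -> -1338 67 6 8 7
ADD     -> -1338 67 6 15
DIV     -> -1338 67 0
ADD     -> -1338 67
SUB     -> -1405

-1405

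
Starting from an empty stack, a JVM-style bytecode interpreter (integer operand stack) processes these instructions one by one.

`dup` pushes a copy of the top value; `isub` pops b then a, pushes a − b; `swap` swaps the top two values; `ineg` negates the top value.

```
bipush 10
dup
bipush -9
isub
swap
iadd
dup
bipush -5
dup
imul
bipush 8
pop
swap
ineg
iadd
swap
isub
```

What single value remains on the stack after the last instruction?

-33

bipush 10 -> [10]
dup       -> [10, 10]
bipush -9 -> [10, 10, -9]
isub      -> [10, 19]
swap      -> [19, 10]
iadd      -> [29]
dup       -> [29, 29]
bipush -5 -> [29, 29, -5]
dup       -> [29, 29, -5, -5]
imul      -> [29, 29, 25]
bipush 8  -> [29, 29, 25, 8]
pop       -> [29, 29, 25]
swap      -> [29, 25, 29]
ineg      -> [29, 25, -29]
iadd      -> [29, -4]
swap      -> [-4, 29]
isub      -> [-33]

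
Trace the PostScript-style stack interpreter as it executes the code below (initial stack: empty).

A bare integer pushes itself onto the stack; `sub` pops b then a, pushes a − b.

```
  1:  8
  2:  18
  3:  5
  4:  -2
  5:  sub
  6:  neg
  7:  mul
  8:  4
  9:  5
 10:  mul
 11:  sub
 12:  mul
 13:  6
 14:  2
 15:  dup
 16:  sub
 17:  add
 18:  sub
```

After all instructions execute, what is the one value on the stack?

8   : 8
18  : 8 18
5   : 8 18 5
-2  : 8 18 5 -2
sub : 8 18 7
neg : 8 18 -7
mul : 8 -126
4   : 8 -126 4
5   : 8 -126 4 5
mul : 8 -126 20
sub : 8 -146
mul : -1168
6   : -1168 6
2   : -1168 6 2
dup : -1168 6 2 2
sub : -1168 6 0
add : -1168 6
sub : -1174

-1174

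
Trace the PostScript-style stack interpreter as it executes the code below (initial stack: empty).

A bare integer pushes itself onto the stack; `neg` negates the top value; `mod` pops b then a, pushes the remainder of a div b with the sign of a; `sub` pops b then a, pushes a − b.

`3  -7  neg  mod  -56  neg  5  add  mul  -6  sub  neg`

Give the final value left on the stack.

3   -> [3]
-7  -> [3, -7]
neg -> [3, 7]
mod -> [3]
-56 -> [3, -56]
neg -> [3, 56]
5   -> [3, 56, 5]
add -> [3, 61]
mul -> [183]
-6  -> [183, -6]
sub -> [189]
neg -> [-189]

-189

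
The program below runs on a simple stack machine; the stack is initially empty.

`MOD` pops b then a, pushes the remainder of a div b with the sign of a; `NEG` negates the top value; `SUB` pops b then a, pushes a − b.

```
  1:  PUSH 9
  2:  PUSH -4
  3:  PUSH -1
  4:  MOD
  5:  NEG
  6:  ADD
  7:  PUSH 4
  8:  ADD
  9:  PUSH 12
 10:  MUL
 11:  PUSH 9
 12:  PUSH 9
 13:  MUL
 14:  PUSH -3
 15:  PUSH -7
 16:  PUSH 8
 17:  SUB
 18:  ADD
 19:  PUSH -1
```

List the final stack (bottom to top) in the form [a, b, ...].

[156, 81, -18, -1]

PUSH 9  -> 9
PUSH -4 -> 9 -4
PUSH -1 -> 9 -4 -1
MOD     -> 9 0
NEG     -> 9 0
ADD     -> 9
PUSH 4  -> 9 4
ADD     -> 13
PUSH 12 -> 13 12
MUL     -> 156
PUSH 9  -> 156 9
PUSH 9  -> 156 9 9
MUL     -> 156 81
PUSH -3 -> 156 81 -3
PUSH -7 -> 156 81 -3 -7
PUSH 8  -> 156 81 -3 -7 8
SUB     -> 156 81 -3 -15
ADD     -> 156 81 -18
PUSH -1 -> 156 81 -18 -1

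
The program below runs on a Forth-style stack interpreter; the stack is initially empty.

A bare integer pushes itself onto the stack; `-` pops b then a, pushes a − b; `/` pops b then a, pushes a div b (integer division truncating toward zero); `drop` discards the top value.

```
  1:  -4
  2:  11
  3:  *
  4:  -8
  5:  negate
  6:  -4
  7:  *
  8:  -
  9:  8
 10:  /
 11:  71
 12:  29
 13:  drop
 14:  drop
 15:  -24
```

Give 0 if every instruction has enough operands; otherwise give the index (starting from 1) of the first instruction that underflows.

0

-4     -> -4
11     -> -4 11
*      -> -44
-8     -> -44 -8
negate -> -44 8
-4     -> -44 8 -4
*      -> -44 -32
-      -> -12
8      -> -12 8
/      -> -1
71     -> -1 71
29     -> -1 71 29
drop   -> -1 71
drop   -> -1
-24    -> -1 -24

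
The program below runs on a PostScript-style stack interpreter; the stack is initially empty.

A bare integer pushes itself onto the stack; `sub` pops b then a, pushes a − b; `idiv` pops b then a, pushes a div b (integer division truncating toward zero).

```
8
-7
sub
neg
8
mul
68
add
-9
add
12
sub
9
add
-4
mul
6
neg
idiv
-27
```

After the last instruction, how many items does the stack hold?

2

8    -> 8
-7   -> 8 -7
sub  -> 15
neg  -> -15
8    -> -15 8
mul  -> -120
68   -> -120 68
add  -> -52
-9   -> -52 -9
add  -> -61
12   -> -61 12
sub  -> -73
9    -> -73 9
add  -> -64
-4   -> -64 -4
mul  -> 256
6    -> 256 6
neg  -> 256 -6
idiv -> -42
-27  -> -42 -27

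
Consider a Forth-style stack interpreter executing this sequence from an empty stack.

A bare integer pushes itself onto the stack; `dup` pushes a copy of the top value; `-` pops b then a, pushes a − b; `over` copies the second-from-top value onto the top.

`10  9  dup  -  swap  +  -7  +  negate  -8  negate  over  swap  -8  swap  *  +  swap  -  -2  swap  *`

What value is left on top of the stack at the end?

10     → 10
9      → 10 9
dup    → 10 9 9
-      → 10 0
swap   → 0 10
+      → 10
-7     → 10 -7
+      → 3
negate → -3
-8     → -3 -8
negate → -3 8
over   → -3 8 -3
swap   → -3 -3 8
-8     → -3 -3 8 -8
swap   → -3 -3 -8 8
*      → -3 -3 -64
+      → -3 -67
swap   → -67 -3
-      → -64
-2     → -64 -2
swap   → -2 -64
*      → 128

128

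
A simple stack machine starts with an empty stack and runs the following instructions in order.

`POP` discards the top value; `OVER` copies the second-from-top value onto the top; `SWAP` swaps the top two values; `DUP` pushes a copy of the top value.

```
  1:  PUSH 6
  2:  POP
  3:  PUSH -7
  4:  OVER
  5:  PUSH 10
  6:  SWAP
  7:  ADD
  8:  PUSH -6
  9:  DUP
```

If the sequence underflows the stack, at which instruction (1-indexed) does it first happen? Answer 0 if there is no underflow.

4

PUSH 6  → [6]
POP     → []
PUSH -7 → [-7]
OVER  — needs 2 operands, stack has 1 → underflow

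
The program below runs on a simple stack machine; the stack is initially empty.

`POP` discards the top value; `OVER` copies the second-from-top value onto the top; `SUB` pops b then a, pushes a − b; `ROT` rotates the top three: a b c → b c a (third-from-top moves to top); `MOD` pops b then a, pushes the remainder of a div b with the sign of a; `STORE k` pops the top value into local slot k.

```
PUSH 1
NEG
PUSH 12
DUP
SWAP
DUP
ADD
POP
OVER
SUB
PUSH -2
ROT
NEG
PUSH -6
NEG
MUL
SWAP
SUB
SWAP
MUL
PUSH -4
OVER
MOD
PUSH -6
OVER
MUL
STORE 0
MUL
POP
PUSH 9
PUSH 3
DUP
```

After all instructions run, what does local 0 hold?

PUSH 1   [1]
NEG      [-1]
PUSH 12  [-1, 12]
DUP      [-1, 12, 12]
SWAP     [-1, 12, 12]
DUP      [-1, 12, 12, 12]
ADD      [-1, 12, 24]
POP      [-1, 12]
OVER     [-1, 12, -1]
SUB      [-1, 13]
PUSH -2  [-1, 13, -2]
ROT      [13, -2, -1]
NEG      [13, -2, 1]
PUSH -6  [13, -2, 1, -6]
NEG      [13, -2, 1, 6]
MUL      [13, -2, 6]
SWAP     [13, 6, -2]
SUB      [13, 8]
SWAP     [8, 13]
MUL      [104]
PUSH -4  [104, -4]
OVER     [104, -4, 104]
MOD      [104, -4]
PUSH -6  [104, -4, -6]
OVER     [104, -4, -6, -4]
MUL      [104, -4, 24]
STORE 0  [104, -4]
MUL      [-416]
POP      []
PUSH 9   [9]
PUSH 3   [9, 3]
DUP      [9, 3, 3]

24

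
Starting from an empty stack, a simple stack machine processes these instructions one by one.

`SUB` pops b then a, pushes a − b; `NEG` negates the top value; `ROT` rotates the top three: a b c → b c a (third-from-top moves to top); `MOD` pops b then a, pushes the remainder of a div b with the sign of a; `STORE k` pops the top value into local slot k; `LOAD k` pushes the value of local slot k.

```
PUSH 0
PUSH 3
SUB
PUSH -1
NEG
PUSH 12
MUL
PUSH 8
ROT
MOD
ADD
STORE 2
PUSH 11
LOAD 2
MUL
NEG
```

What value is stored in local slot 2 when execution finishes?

14

PUSH 0  → [0]
PUSH 3  → [0, 3]
SUB     → [-3]
PUSH -1 → [-3, -1]
NEG     → [-3, 1]
PUSH 12 → [-3, 1, 12]
MUL     → [-3, 12]
PUSH 8  → [-3, 12, 8]
ROT     → [12, 8, -3]
MOD     → [12, 2]
ADD     → [14]
STORE 2 → []
PUSH 11 → [11]
LOAD 2  → [11, 14]
MUL     → [154]
NEG     → [-154]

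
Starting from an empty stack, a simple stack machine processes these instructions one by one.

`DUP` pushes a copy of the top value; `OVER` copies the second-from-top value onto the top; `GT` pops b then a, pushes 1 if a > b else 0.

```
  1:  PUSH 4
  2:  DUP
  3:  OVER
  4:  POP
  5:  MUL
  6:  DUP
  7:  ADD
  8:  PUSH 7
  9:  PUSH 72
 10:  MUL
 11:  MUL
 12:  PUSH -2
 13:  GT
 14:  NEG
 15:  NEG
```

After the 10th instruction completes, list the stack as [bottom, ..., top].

[32, 504]

PUSH 4   4
DUP      4 4
OVER     4 4 4
POP      4 4
MUL      16
DUP      16 16
ADD      32
PUSH 7   32 7
PUSH 72  32 7 72
MUL      32 504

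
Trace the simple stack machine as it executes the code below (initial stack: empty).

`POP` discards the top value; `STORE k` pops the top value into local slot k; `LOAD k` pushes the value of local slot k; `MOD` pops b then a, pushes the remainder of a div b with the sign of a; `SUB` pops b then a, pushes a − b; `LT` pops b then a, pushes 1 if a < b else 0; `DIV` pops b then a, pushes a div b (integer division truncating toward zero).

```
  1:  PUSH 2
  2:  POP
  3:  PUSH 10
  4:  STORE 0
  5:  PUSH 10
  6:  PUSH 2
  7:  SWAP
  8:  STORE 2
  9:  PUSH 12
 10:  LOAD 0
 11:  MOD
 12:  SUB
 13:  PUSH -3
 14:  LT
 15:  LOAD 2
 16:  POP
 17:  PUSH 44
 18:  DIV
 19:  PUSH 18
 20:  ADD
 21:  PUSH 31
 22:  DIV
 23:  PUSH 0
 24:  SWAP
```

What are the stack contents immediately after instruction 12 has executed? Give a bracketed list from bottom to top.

PUSH 2  → 2
POP     → (empty)
PUSH 10 → 10
STORE 0 → (empty)
PUSH 10 → 10
PUSH 2  → 10 2
SWAP    → 2 10
STORE 2 → 2
PUSH 12 → 2 12
LOAD 0  → 2 12 10
MOD     → 2 2
SUB     → 0

[0]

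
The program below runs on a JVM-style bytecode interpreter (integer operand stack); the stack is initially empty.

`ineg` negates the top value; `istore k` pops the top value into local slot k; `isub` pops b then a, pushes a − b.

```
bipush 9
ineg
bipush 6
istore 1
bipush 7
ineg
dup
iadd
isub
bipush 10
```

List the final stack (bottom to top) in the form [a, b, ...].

[5, 10]

bipush 9   9
ineg       -9
bipush 6   -9 6
istore 1   -9
bipush 7   -9 7
ineg       -9 -7
dup        -9 -7 -7
iadd       -9 -14
isub       5
bipush 10  5 10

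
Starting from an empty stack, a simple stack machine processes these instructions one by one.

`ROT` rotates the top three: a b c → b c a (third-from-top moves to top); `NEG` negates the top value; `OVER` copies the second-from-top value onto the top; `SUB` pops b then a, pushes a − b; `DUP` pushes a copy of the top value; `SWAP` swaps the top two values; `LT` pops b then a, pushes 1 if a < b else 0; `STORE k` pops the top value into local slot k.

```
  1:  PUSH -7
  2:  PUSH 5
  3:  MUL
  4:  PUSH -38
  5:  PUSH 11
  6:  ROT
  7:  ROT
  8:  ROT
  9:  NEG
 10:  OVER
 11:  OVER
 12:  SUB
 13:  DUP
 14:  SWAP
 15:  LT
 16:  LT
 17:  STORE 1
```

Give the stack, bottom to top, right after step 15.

PUSH -7  : [-7]
PUSH 5   : [-7, 5]
MUL      : [-35]
PUSH -38 : [-35, -38]
PUSH 11  : [-35, -38, 11]
ROT      : [-38, 11, -35]
ROT      : [11, -35, -38]
ROT      : [-35, -38, 11]
NEG      : [-35, -38, -11]
OVER     : [-35, -38, -11, -38]
OVER     : [-35, -38, -11, -38, -11]
SUB      : [-35, -38, -11, -27]
DUP      : [-35, -38, -11, -27, -27]
SWAP     : [-35, -38, -11, -27, -27]
LT       : [-35, -38, -11, 0]

[-35, -38, -11, 0]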